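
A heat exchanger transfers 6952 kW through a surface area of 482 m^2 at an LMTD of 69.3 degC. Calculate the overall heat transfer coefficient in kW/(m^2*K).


From Q = U*A*LMTD, U = Q / (A * LMTD)
U = 6952 / (482 * 69.3) = 6952 / 33402.6 = 0.2081

0.2081 kW/(m^2*K)


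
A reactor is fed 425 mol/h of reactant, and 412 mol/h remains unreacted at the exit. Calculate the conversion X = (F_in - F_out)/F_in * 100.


X = (F_in - F_out) / F_in * 100
Moles reacted = 425 - 412 = 13
X = 13 / 425 * 100
= 0.03059 * 100
= 3.059 %

3.059 %


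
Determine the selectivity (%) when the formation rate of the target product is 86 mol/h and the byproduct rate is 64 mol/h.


Selectivity = desired / (desired + undesired) * 100
Total products = 86 + 64 = 150 mol/h
S = 86 / 150 * 100
= 0.5733 * 100
= 57.33 %

57.33 %


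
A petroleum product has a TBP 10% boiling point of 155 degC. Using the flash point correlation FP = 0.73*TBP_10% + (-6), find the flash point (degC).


FP = 0.73 * 155 + (-6) = 107.15

107.15 degC


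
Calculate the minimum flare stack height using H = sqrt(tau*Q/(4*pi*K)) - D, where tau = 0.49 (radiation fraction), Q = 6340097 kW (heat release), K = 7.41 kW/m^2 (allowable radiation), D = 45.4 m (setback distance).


tau*Q/(4*pi*K) = 0.49 * 6340097 / (4 * pi * 7.41) = 33362.9
sqrt(33362.9) = 182.655
H = 182.655 - 45.4 = 137.3

137.3 m


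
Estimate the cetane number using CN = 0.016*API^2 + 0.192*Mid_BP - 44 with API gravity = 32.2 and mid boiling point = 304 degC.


CN = 0.016 * 32.2^2 + 0.192 * 304 - 44
CN = 16.58944 + 58.368 - 44 = 30.95744

30.95744


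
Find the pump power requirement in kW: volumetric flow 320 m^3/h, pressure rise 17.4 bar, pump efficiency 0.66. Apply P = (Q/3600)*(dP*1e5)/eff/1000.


Q = 320 / 3600 = 0.0888889 m^3/s
P = 0.0888889 * (17.4 * 1e5) / 0.66 / 1000 = 234.3

234.3 kW


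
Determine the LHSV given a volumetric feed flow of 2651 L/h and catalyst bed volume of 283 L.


LHSV = volumetric feed rate / catalyst volume
= 2651 L/h / 283 L
= 9.367 h^-1

9.367 h^-1


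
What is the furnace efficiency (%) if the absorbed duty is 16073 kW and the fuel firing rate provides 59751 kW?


Furnace efficiency = Q_absorbed / Q_fuel * 100
= 16073 / 59751 * 100 = 26.90

26.90 %


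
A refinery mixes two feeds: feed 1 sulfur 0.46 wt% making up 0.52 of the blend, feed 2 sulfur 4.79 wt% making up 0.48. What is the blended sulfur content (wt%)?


Linear sulfur blending: S_blend = x1*S1 + x2*S2
Contribution 1: 0.52 * 0.46 = 0.2392 wt%
Contribution 2: 0.48 * 4.79 = 2.2992 wt%
S_blend = 0.2392 + 2.2992 = 2.5384

2.5384 wt%


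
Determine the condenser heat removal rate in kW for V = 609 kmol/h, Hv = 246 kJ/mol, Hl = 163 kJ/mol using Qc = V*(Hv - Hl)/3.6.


Qc = 609 * (246 - 163) / 3.6 = 609 * 83 / 3.6 = 14040

14040 kW


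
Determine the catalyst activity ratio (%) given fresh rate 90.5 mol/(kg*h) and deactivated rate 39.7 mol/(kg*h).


Activity (%) = (rate_used / rate_fresh) * 100
rate_used = 39.7, rate_fresh = 90.5
= (39.7 / 90.5) * 100
= 0.4387 * 100 = 43.87

43.87 %


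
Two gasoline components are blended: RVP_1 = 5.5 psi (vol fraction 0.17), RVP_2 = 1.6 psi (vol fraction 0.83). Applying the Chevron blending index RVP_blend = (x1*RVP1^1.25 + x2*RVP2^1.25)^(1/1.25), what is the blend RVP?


Chevron index: RVP_blend = (sum xi*RVPi^1.25)^(1/1.25)
RVP^1.25 terms: 0.17 * 5.5^1.25 + 0.83 * 1.6^1.25 = 2.92544
RVP_blend = 2.92544^(1/1.25) = 2.360

2.360 psi


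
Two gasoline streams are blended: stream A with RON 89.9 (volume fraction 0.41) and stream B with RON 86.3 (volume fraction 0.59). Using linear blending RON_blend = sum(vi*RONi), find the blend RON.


Linear blending: RON_blend = sum(vi * RONi)
Contribution 1: 0.41 * 89.9 = 36.859
Contribution 2: 0.59 * 86.3 = 50.917
RON_blend = 36.859 + 50.917 = 87.776

87.776


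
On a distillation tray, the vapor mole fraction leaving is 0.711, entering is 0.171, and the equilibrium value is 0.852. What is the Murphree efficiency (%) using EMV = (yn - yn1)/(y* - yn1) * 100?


Murphree vapor efficiency: EMV = (y_n - y_(n-1)) / (y*_n - y_(n-1)) * 100
EMV = (0.711 - 0.171) / (0.852 - 0.171) * 100 = 0.54 / 0.681 * 100 = 79.30

79.30 %


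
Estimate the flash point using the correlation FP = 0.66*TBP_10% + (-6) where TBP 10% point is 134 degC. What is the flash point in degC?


FP = 0.66 * 134 + (-6) = 82.44

82.44 degC


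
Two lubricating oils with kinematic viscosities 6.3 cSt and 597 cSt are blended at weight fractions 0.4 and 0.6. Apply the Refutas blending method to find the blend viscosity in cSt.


Refutas method: VBN_i = 14.534*ln(ln(visc_i + 0.8)) + 10.975, blended linearly by mass fraction; since VBN is linear in VBI_i = ln(ln(visc_i + 0.8)) and the fractions sum to 1, blend VBI directly: visc = exp(exp(VBI_blend)) - 0.8
VBI_1 = ln(ln(6.3 + 0.8)) = 0.672993
VBI_2 = ln(ln(597 + 0.8)) = 1.85524
VBI_blend = 0.4 * 0.672993 + 0.6 * 1.85524 = 1.38234
visc_blend = exp(exp(1.38234)) - 0.8 = 52.94

52.94 cSt


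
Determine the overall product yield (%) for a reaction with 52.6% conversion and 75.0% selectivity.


Overall yield = conversion (%) * selectivity (%) / 100
Conversion = 52.6%, Selectivity = 75.0%
Y = 52.6 * 75.0 / 100
= 39.45 %

39.45 %


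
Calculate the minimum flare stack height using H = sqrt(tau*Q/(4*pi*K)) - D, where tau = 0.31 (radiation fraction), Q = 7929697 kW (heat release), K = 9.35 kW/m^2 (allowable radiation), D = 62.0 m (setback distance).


tau*Q/(4*pi*K) = 0.31 * 7929697 / (4 * pi * 9.35) = 20921.7
sqrt(20921.7) = 144.643
H = 144.643 - 62.0 = 82.64

82.64 m


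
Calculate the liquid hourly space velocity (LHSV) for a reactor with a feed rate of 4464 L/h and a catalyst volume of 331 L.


LHSV = volumetric feed rate / catalyst volume
= 4464 L/h / 331 L
= 13.49 h^-1

13.49 h^-1


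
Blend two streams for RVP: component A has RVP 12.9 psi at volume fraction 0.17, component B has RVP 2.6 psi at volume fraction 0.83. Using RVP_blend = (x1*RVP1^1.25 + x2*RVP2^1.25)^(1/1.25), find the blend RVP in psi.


Chevron index: RVP_blend = (sum xi*RVPi^1.25)^(1/1.25)
RVP^1.25 terms: 0.17 * 12.9^1.25 + 0.83 * 2.6^1.25 = 6.89638
RVP_blend = 6.89638^(1/1.25) = 4.687

4.687 psi


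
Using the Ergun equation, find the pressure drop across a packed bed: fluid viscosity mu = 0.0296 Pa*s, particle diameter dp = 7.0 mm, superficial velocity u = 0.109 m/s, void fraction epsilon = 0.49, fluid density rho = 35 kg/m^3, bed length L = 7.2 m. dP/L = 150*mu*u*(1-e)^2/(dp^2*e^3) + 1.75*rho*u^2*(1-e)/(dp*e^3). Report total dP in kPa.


dp = 7.0 mm = 0.007 m
Viscous term = 150*0.0296*0.109*(1-0.49)^2 / (0.007^2*0.49^3) = 21835.6
Inertial term = 1.75*35*0.109^2*(1-0.49) / (0.007*0.49^3) = 450.654
dP/L = 21835.6 + 450.654 = 22286.3 Pa/m
dP = 22286.3 * 7.2 / 1000 = 160.5 kPa

160.5 kPa


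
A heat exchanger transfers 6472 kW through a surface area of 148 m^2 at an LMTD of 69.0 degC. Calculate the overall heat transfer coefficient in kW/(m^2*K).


From Q = U*A*LMTD, U = Q / (A * LMTD)
U = 6472 / (148 * 69.0) = 6472 / 10212 = 0.6338

0.6338 kW/(m^2*K)


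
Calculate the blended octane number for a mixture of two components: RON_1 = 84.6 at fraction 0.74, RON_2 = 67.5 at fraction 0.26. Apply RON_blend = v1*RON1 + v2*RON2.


Linear blending: RON_blend = sum(vi * RONi)
Contribution 1: 0.74 * 84.6 = 62.604
Contribution 2: 0.26 * 67.5 = 17.55
RON_blend = 62.604 + 17.55 = 80.154

80.154


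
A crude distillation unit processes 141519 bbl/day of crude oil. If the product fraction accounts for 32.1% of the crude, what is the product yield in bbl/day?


Crude throughput = 141519 bbl/day
Fraction yield = 32.1%
yield = throughput * fraction / 100
yield = 141519 * 32.1 / 100 = 45427.599

45427.599 bbl/day


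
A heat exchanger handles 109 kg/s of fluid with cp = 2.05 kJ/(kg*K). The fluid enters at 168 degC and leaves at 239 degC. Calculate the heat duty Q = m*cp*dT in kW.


Q = m_dot * cp * delta_T
delta_T = 239 - 168 = 71 K
Q = 109 * 2.05 * 71
= 223.45 * 71
= 15864.95 kW

15864.95 kW


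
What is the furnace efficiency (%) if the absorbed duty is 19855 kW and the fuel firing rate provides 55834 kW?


Furnace efficiency = Q_absorbed / Q_fuel * 100
= 19855 / 55834 * 100 = 35.56

35.56 %


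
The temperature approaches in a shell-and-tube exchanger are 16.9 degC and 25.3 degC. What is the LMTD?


LMTD = (dT1 - dT2) / ln(dT1/dT2)
= (16.9 - 25.3) / ln(16.9 / 25.3) = -8.4 / -0.403491 = 20.82

20.82 degC


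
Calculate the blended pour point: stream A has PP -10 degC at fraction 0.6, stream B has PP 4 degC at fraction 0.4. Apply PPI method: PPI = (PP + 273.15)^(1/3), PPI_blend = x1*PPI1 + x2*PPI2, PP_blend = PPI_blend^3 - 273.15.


PPI_1 = (-10 + 273.15)^(1/3) = 6.408176
PPI_2 = (4 + 273.15)^(1/3) = 6.51986
PPI_blend = 0.6 * 6.408176 + 0.4 * 6.51986 = 6.45285
PP_blend = 6.45285^3 - 273.15 = 268.692 - 273.15 = -4.46

-4.46 degC


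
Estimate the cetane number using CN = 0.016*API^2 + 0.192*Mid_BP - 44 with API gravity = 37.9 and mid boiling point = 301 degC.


CN = 0.016 * 37.9^2 + 0.192 * 301 - 44
CN = 22.98256 + 57.792 - 44 = 36.77456

36.77456


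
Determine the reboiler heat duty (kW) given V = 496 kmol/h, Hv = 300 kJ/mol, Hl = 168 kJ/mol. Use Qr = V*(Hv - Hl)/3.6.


Qr = 496 * (300 - 168) / 3.6 = 496 * 132 / 3.6 = 18190

18190 kW


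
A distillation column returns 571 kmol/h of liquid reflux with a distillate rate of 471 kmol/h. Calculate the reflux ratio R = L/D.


Reflux ratio definition: R = L / D (liquid returned / distillate withdrawn)
L = 571 kmol/h, D = 471 kmol/h
R = 571 / 471 = 1.212

1.212


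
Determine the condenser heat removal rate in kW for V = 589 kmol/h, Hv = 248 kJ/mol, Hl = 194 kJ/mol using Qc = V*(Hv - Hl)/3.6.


Qc = 589 * (248 - 194) / 3.6 = 589 * 54 / 3.6 = 8835

8835 kW


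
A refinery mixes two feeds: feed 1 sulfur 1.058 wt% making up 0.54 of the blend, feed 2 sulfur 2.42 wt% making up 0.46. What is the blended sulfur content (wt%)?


Linear sulfur blending: S_blend = x1*S1 + x2*S2
Contribution 1: 0.54 * 1.058 = 0.57132 wt%
Contribution 2: 0.46 * 2.42 = 1.1132 wt%
S_blend = 0.57132 + 1.1132 = 1.68452

1.68452 wt%


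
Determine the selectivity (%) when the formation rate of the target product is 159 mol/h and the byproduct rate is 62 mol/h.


Selectivity = desired / (desired + undesired) * 100
Total products = 159 + 62 = 221 mol/h
S = 159 / 221 * 100
= 0.7195 * 100
= 71.95 %

71.95 %


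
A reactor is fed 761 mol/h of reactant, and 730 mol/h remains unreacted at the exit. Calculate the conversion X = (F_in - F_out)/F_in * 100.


X = (F_in - F_out) / F_in * 100
Moles reacted = 761 - 730 = 31
X = 31 / 761 * 100
= 0.04074 * 100
= 4.074 %

4.074 %


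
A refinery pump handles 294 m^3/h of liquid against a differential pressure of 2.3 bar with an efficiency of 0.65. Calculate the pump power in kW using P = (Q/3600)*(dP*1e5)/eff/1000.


Q = 294 / 3600 = 0.0816667 m^3/s
P = 0.0816667 * (2.3 * 1e5) / 0.65 / 1000 = 28.90

28.90 kW


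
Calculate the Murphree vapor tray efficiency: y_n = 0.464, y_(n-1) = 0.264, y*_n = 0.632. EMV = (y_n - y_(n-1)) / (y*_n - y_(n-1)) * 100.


Murphree vapor efficiency: EMV = (y_n - y_(n-1)) / (y*_n - y_(n-1)) * 100
EMV = (0.464 - 0.264) / (0.632 - 0.264) * 100 = 0.2 / 0.368 * 100 = 54.35

54.35 %


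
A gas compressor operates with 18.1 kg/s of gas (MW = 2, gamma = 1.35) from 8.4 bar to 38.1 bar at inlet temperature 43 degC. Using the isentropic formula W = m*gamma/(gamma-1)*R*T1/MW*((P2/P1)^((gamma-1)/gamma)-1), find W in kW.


Isentropic work: W = m*(gamma/(gamma-1))*(R*T1/MW)*((P2/P1)^((gamma-1)/gamma) - 1)
T1 = 43 + 273.15 = 316.15 K
Pressure ratio = 38.1 / 8.4 = 4.53571
Exponent = (1.35 - 1)/1.35 = 0.259259
(P2/P1)^exp - 1 = 4.53571^0.259259 - 1 = 0.47993
W = 18.1 * 1.35 / 0.35 * 8.314 * 316.15 / 2 * 0.47993 = 44030

44030 kW


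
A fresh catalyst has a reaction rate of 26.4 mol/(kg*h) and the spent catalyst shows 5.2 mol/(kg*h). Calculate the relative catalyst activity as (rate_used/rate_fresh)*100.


Activity (%) = (rate_used / rate_fresh) * 100
rate_used = 5.2, rate_fresh = 26.4
= (5.2 / 26.4) * 100
= 0.1970 * 100 = 19.70

19.70 %


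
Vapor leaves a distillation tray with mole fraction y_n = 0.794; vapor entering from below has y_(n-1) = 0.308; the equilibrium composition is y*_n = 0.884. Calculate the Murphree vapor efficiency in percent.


Murphree vapor efficiency: EMV = (y_n - y_(n-1)) / (y*_n - y_(n-1)) * 100
EMV = (0.794 - 0.308) / (0.884 - 0.308) * 100 = 0.486 / 0.576 * 100 = 84.38

84.38 %


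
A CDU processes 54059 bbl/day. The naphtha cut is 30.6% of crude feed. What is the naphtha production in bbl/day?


Crude throughput = 54059 bbl/day
Fraction yield = 30.6%
yield = throughput * fraction / 100
yield = 54059 * 30.6 / 100 = 16542.054

16542.054 bbl/day


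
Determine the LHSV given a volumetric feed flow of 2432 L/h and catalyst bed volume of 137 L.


LHSV = volumetric feed rate / catalyst volume
= 2432 L/h / 137 L
= 17.75 h^-1

17.75 h^-1


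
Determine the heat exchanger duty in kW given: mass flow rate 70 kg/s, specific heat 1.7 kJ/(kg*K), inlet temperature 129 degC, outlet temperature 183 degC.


Q = m_dot * cp * delta_T
delta_T = 183 - 129 = 54 K
Q = 70 * 1.7 * 54
= 119 * 54
= 6426 kW

6426 kW


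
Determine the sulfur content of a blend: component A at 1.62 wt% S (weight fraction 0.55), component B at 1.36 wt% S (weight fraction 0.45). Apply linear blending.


Linear sulfur blending: S_blend = x1*S1 + x2*S2
Contribution 1: 0.55 * 1.62 = 0.891 wt%
Contribution 2: 0.45 * 1.36 = 0.612 wt%
S_blend = 0.891 + 0.612 = 1.503

1.503 wt%


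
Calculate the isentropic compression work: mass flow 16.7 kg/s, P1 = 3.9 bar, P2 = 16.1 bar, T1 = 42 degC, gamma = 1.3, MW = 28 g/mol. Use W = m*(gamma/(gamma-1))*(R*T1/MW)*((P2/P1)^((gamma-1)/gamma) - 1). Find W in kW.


Isentropic work: W = m*(gamma/(gamma-1))*(R*T1/MW)*((P2/P1)^((gamma-1)/gamma) - 1)
T1 = 42 + 273.15 = 315.15 K
Pressure ratio = 16.1 / 3.9 = 4.12821
Exponent = (1.3 - 1)/1.3 = 0.230769
(P2/P1)^exp - 1 = 4.12821^0.230769 - 1 = 0.387071
W = 16.7 * 1.3 / 0.3 * 8.314 * 315.15 / 28 * 0.387071 = 2621

2621 kW


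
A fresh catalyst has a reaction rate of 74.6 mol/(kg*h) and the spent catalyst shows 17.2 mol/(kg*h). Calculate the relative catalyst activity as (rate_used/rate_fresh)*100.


Activity (%) = (rate_used / rate_fresh) * 100
rate_used = 17.2, rate_fresh = 74.6
= (17.2 / 74.6) * 100
= 0.2306 * 100 = 23.06

23.06 %


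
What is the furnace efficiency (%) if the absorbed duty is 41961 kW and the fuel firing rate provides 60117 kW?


Furnace efficiency = Q_absorbed / Q_fuel * 100
= 41961 / 60117 * 100 = 69.80

69.80 %


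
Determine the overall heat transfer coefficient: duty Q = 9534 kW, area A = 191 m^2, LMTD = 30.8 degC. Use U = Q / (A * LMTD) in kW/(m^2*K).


From Q = U*A*LMTD, U = Q / (A * LMTD)
U = 9534 / (191 * 30.8) = 9534 / 5882.8 = 1.621

1.621 kW/(m^2*K)


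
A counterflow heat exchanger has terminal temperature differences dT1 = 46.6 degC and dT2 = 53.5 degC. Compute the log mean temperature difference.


LMTD = (dT1 - dT2) / ln(dT1/dT2)
= (46.6 - 53.5) / ln(46.6 / 53.5) = -6.9 / -0.138081 = 49.97

49.97 degC


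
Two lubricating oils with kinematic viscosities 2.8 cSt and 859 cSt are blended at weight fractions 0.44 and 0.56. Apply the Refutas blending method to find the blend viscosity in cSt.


Refutas method: VBN_i = 14.534*ln(ln(visc_i + 0.8)) + 10.975, blended linearly by mass fraction; since VBN is linear in VBI_i = ln(ln(visc_i + 0.8)) and the fractions sum to 1, blend VBI directly: visc = exp(exp(VBI_blend)) - 0.8
VBI_1 = ln(ln(2.8 + 0.8)) = 0.247589
VBI_2 = ln(ln(859 + 0.8)) = 1.91053
VBI_blend = 0.44 * 0.247589 + 0.56 * 1.91053 = 1.17884
visc_blend = exp(exp(1.17884)) - 0.8 = 25.01

25.01 cSt


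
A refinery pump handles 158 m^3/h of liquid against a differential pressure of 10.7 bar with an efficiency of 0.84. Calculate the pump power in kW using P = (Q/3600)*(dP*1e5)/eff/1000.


Q = 158 / 3600 = 0.0438889 m^3/s
P = 0.0438889 * (10.7 * 1e5) / 0.84 / 1000 = 55.91

55.91 kW


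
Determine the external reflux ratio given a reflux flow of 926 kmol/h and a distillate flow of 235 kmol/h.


Reflux ratio definition: R = L / D (liquid returned / distillate withdrawn)
L = 926 kmol/h, D = 235 kmol/h
R = 926 / 235 = 3.940

3.940


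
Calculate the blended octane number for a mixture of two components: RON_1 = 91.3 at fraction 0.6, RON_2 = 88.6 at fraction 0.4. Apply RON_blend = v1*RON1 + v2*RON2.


Linear blending: RON_blend = sum(vi * RONi)
Contribution 1: 0.6 * 91.3 = 54.78
Contribution 2: 0.4 * 88.6 = 35.44
RON_blend = 54.78 + 35.44 = 90.22

90.22


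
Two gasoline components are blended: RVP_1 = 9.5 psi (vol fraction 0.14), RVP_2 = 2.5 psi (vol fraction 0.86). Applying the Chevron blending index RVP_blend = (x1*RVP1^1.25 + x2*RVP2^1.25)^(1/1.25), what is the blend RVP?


Chevron index: RVP_blend = (sum xi*RVPi^1.25)^(1/1.25)
RVP^1.25 terms: 0.14 * 9.5^1.25 + 0.86 * 2.5^1.25 = 5.03846
RVP_blend = 5.03846^(1/1.25) = 3.646

3.646 psi


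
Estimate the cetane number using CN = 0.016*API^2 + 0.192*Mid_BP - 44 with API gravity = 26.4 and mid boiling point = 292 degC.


CN = 0.016 * 26.4^2 + 0.192 * 292 - 44
CN = 11.15136 + 56.064 - 44 = 23.21536

23.21536


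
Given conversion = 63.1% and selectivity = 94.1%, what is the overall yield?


Overall yield = conversion (%) * selectivity (%) / 100
Conversion = 63.1%, Selectivity = 94.1%
Y = 63.1 * 94.1 / 100
= 59.3771 %

59.3771 %


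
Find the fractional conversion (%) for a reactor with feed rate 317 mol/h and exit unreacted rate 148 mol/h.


X = (F_in - F_out) / F_in * 100
Moles reacted = 317 - 148 = 169
X = 169 / 317 * 100
= 0.5331 * 100
= 53.31 %

53.31 %


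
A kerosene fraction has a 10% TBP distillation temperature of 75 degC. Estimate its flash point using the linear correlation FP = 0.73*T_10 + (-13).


FP = 0.73 * 75 + (-13) = 41.75

41.75 degC


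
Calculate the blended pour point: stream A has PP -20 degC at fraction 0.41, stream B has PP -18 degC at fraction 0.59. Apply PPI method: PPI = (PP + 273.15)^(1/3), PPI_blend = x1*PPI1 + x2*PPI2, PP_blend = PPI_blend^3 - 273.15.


PPI_1 = (-20 + 273.15)^(1/3) = 6.325953
PPI_2 = (-18 + 273.15)^(1/3) = 6.342569
PPI_blend = 0.41 * 6.325953 + 0.59 * 6.342569 = 6.335756
PP_blend = 6.335756^3 - 273.15 = 254.3287 - 273.15 = -18.82

-18.82 degC


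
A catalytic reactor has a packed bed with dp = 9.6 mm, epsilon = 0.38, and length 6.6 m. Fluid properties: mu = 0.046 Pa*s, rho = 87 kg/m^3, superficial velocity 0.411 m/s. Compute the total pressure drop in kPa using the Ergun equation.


dp = 9.6 mm = 0.0096 m
Viscous term = 150*0.046*0.411*(1-0.38)^2 / (0.0096^2*0.38^3) = 215566
Inertial term = 1.75*87*0.411^2*(1-0.38) / (0.0096*0.38^3) = 30269.9
dP/L = 215566 + 30269.9 = 245836 Pa/m
dP = 245836 * 6.6 / 1000 = 1623 kPa

1623 kPa


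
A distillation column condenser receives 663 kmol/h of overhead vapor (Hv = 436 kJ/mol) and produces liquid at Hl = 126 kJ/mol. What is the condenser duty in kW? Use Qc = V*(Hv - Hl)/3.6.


Qc = 663 * (436 - 126) / 3.6 = 663 * 310 / 3.6 = 57090

57090 kW


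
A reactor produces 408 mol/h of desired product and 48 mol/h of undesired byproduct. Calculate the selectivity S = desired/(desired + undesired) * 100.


Selectivity = desired / (desired + undesired) * 100
Total products = 408 + 48 = 456 mol/h
S = 408 / 456 * 100
= 0.8947 * 100
= 89.47 %

89.47 %


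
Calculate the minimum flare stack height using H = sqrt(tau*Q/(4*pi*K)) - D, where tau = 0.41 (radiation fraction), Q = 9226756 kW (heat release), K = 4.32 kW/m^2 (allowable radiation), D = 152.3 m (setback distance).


tau*Q/(4*pi*K) = 0.41 * 9226756 / (4 * pi * 4.32) = 69685
sqrt(69685) = 263.979
H = 263.979 - 152.3 = 111.7

111.7 m


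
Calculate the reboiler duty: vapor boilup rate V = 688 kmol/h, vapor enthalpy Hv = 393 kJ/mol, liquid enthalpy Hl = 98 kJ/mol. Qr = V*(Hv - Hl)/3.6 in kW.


Qr = 688 * (393 - 98) / 3.6 = 688 * 295 / 3.6 = 56380

56380 kW


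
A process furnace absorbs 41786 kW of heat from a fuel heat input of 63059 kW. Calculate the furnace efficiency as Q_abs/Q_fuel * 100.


Furnace efficiency = Q_absorbed / Q_fuel * 100
= 41786 / 63059 * 100 = 66.26

66.26 %


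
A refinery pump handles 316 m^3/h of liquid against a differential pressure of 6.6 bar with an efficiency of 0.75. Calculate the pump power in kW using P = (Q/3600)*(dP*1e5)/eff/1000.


Q = 316 / 3600 = 0.0877778 m^3/s
P = 0.0877778 * (6.6 * 1e5) / 0.75 / 1000 = 77.24

77.24 kW


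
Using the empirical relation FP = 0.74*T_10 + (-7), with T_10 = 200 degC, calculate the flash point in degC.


FP = 0.74 * 200 + (-7) = 141

141 degC


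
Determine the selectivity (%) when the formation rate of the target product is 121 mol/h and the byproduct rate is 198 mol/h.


Selectivity = desired / (desired + undesired) * 100
Total products = 121 + 198 = 319 mol/h
S = 121 / 319 * 100
= 0.3793 * 100
= 37.93 %

37.93 %


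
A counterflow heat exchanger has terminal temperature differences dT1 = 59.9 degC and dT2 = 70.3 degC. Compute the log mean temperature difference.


LMTD = (dT1 - dT2) / ln(dT1/dT2)
= (59.9 - 70.3) / ln(59.9 / 70.3) = -10.4 / -0.160095 = 64.96

64.96 degC


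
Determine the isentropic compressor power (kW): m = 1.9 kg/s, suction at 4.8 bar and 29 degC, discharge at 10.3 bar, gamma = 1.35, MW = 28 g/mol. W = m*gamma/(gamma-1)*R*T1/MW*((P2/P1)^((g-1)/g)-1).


Isentropic work: W = m*(gamma/(gamma-1))*(R*T1/MW)*((P2/P1)^((gamma-1)/gamma) - 1)
T1 = 29 + 273.15 = 302.15 K
Pressure ratio = 10.3 / 4.8 = 2.14583
Exponent = (1.35 - 1)/1.35 = 0.259259
(P2/P1)^exp - 1 = 2.14583^0.259259 - 1 = 0.218903
W = 1.9 * 1.35 / 0.35 * 8.314 * 302.15 / 28 * 0.218903 = 143.9

143.9 kW


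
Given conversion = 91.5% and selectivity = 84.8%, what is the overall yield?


Overall yield = conversion (%) * selectivity (%) / 100
Conversion = 91.5%, Selectivity = 84.8%
Y = 91.5 * 84.8 / 100
= 77.592 %

77.592 %


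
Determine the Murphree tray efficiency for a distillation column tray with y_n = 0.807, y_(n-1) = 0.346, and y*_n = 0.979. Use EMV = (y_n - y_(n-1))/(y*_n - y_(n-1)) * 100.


Murphree vapor efficiency: EMV = (y_n - y_(n-1)) / (y*_n - y_(n-1)) * 100
EMV = (0.807 - 0.346) / (0.979 - 0.346) * 100 = 0.461 / 0.633 * 100 = 72.83

72.83 %


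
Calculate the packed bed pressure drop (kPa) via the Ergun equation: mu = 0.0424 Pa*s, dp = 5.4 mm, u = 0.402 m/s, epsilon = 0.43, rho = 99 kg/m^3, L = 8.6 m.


dp = 5.4 mm = 0.0054 m
Viscous term = 150*0.0424*0.402*(1-0.43)^2 / (0.0054^2*0.43^3) = 358294
Inertial term = 1.75*99*0.402^2*(1-0.43) / (0.0054*0.43^3) = 37170.7
dP/L = 358294 + 37170.7 = 395465 Pa/m
dP = 395465 * 8.6 / 1000 = 3401 kPa

3401 kPa


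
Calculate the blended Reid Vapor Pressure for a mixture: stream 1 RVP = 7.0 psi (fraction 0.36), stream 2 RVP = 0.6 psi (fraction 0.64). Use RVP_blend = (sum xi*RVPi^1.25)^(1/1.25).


Chevron index: RVP_blend = (sum xi*RVPi^1.25)^(1/1.25)
RVP^1.25 terms: 0.36 * 7.0^1.25 + 0.64 * 0.6^1.25 = 4.43694
RVP_blend = 4.43694^(1/1.25) = 3.294

3.294 psi


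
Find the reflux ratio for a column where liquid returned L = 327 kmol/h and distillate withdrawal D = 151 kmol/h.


Reflux ratio definition: R = L / D (liquid returned / distillate withdrawn)
L = 327 kmol/h, D = 151 kmol/h
R = 327 / 151 = 2.166

2.166


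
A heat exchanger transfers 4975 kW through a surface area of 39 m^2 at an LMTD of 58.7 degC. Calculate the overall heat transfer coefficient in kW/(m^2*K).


From Q = U*A*LMTD, U = Q / (A * LMTD)
U = 4975 / (39 * 58.7) = 4975 / 2289.3 = 2.173

2.173 kW/(m^2*K)


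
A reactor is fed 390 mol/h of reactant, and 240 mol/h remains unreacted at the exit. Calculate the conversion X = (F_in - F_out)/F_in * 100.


X = (F_in - F_out) / F_in * 100
Moles reacted = 390 - 240 = 150
X = 150 / 390 * 100
= 0.3846 * 100
= 38.46 %

38.46 %


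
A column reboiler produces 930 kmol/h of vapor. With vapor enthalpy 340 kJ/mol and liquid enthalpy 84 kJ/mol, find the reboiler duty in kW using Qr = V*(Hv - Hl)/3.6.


Qr = 930 * (340 - 84) / 3.6 = 930 * 256 / 3.6 = 66130

66130 kW


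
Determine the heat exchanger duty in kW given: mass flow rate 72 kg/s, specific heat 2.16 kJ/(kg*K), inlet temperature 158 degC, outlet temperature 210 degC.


Q = m_dot * cp * delta_T
delta_T = 210 - 158 = 52 K
Q = 72 * 2.16 * 52
= 155.52 * 52
= 8087.04 kW

8087.04 kW


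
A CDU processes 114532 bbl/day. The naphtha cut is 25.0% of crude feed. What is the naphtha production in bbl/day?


Crude throughput = 114532 bbl/day
Fraction yield = 25.0%
yield = throughput * fraction / 100
yield = 114532 * 25.0 / 100 = 28633

28633 bbl/day


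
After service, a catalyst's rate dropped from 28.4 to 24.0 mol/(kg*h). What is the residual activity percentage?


Activity (%) = (rate_used / rate_fresh) * 100
rate_used = 24.0, rate_fresh = 28.4
= (24.0 / 28.4) * 100
= 0.8451 * 100 = 84.51

84.51 %


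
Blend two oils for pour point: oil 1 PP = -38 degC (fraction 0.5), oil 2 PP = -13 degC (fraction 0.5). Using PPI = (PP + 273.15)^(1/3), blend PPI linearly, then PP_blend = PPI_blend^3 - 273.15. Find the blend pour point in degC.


PPI_1 = (-38 + 273.15)^(1/3) = 6.172318
PPI_2 = (-13 + 273.15)^(1/3) = 6.383731
PPI_blend = 0.5 * 6.172318 + 0.5 * 6.383731 = 6.278024
PP_blend = 6.278024^3 - 273.15 = 247.4394 - 273.15 = -25.71

-25.71 degC


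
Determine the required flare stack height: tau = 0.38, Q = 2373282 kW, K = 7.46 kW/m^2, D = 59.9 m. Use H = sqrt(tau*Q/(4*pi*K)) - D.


tau*Q/(4*pi*K) = 0.38 * 2373282 / (4 * pi * 7.46) = 9620.2
sqrt(9620.2) = 98.0826
H = 98.0826 - 59.9 = 38.18

38.18 m


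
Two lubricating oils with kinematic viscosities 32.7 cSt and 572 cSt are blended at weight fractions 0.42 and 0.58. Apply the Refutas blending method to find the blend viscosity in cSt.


Refutas method: VBN_i = 14.534*ln(ln(visc_i + 0.8)) + 10.975, blended linearly by mass fraction; since VBN is linear in VBI_i = ln(ln(visc_i + 0.8)) and the fractions sum to 1, blend VBI directly: visc = exp(exp(VBI_blend)) - 0.8
VBI_1 = ln(ln(32.7 + 0.8)) = 1.25606
VBI_2 = ln(ln(572 + 0.8)) = 1.84854
VBI_blend = 0.42 * 1.25606 + 0.58 * 1.84854 = 1.5997
visc_blend = exp(exp(1.5997)) - 0.8 = 140.6

140.6 cSt


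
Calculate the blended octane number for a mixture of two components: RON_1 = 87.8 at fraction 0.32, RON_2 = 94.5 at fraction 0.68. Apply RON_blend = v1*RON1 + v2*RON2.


Linear blending: RON_blend = sum(vi * RONi)
Contribution 1: 0.32 * 87.8 = 28.096
Contribution 2: 0.68 * 94.5 = 64.26
RON_blend = 28.096 + 64.26 = 92.356

92.356


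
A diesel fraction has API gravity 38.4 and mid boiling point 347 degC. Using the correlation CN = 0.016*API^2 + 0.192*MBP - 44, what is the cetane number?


CN = 0.016 * 38.4^2 + 0.192 * 347 - 44
CN = 23.59296 + 66.624 - 44 = 46.21696

46.21696


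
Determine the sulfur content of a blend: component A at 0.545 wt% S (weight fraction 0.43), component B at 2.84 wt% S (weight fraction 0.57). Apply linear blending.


Linear sulfur blending: S_blend = x1*S1 + x2*S2
Contribution 1: 0.43 * 0.545 = 0.23435 wt%
Contribution 2: 0.57 * 2.84 = 1.6188 wt%
S_blend = 0.23435 + 1.6188 = 1.85315

1.85315 wt%


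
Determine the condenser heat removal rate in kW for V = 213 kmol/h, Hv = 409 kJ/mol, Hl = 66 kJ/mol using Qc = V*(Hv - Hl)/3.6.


Qc = 213 * (409 - 66) / 3.6 = 213 * 343 / 3.6 = 20290

20290 kW


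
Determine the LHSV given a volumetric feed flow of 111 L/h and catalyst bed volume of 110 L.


LHSV = volumetric feed rate / catalyst volume
= 111 L/h / 110 L
= 1.009 h^-1

1.009 h^-1


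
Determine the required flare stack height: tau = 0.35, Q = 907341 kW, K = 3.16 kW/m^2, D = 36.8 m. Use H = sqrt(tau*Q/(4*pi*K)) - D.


tau*Q/(4*pi*K) = 0.35 * 907341 / (4 * pi * 3.16) = 7997.27
sqrt(7997.27) = 89.4275
H = 89.4275 - 36.8 = 52.63

52.63 m


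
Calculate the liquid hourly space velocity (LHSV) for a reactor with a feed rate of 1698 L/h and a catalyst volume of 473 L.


LHSV = volumetric feed rate / catalyst volume
= 1698 L/h / 473 L
= 3.590 h^-1

3.590 h^-1


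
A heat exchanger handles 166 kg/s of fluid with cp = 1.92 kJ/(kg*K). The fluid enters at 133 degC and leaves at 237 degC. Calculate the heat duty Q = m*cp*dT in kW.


Q = m_dot * cp * delta_T
delta_T = 237 - 133 = 104 K
Q = 166 * 1.92 * 104
= 318.72 * 104
= 33146.88 kW

33146.88 kW


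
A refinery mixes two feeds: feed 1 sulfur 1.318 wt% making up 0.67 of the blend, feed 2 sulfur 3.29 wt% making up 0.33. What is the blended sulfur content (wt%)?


Linear sulfur blending: S_blend = x1*S1 + x2*S2
Contribution 1: 0.67 * 1.318 = 0.88306 wt%
Contribution 2: 0.33 * 3.29 = 1.0857 wt%
S_blend = 0.88306 + 1.0857 = 1.96876

1.96876 wt%


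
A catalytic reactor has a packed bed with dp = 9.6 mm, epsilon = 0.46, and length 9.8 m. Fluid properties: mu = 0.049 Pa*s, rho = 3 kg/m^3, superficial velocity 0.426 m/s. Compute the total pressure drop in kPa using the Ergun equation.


dp = 9.6 mm = 0.0096 m
Viscous term = 150*0.049*0.426*(1-0.46)^2 / (0.0096^2*0.46^3) = 101781
Inertial term = 1.75*3*0.426^2*(1-0.46) / (0.0096*0.46^3) = 550.589
dP/L = 101781 + 550.589 = 102332 Pa/m
dP = 102332 * 9.8 / 1000 = 1003 kPa

1003 kPa


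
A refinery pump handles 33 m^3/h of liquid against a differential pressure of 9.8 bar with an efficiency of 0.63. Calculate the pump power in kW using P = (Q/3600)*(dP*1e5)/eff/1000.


Q = 33 / 3600 = 0.00916667 m^3/s
P = 0.00916667 * (9.8 * 1e5) / 0.63 / 1000 = 14.26

14.26 kW


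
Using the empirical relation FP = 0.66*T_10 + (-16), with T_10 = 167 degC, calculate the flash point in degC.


FP = 0.66 * 167 + (-16) = 94.22

94.22 degC


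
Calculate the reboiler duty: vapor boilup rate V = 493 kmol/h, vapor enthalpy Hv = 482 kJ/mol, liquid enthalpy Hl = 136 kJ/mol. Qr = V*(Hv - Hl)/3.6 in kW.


Qr = 493 * (482 - 136) / 3.6 = 493 * 346 / 3.6 = 47380

47380 kW


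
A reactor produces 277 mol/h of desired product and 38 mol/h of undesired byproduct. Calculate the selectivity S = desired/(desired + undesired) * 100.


Selectivity = desired / (desired + undesired) * 100
Total products = 277 + 38 = 315 mol/h
S = 277 / 315 * 100
= 0.8794 * 100
= 87.94 %

87.94 %


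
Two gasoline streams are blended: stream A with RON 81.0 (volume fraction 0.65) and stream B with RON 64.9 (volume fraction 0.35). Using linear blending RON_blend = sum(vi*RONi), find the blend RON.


Linear blending: RON_blend = sum(vi * RONi)
Contribution 1: 0.65 * 81.0 = 52.65
Contribution 2: 0.35 * 64.9 = 22.715
RON_blend = 52.65 + 22.715 = 75.365

75.365


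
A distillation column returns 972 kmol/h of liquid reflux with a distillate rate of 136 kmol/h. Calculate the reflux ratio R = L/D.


Reflux ratio definition: R = L / D (liquid returned / distillate withdrawn)
L = 972 kmol/h, D = 136 kmol/h
R = 972 / 136 = 7.147

7.147


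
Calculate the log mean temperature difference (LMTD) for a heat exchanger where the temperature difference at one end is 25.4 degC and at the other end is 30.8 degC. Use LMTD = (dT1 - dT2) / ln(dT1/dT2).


LMTD = (dT1 - dT2) / ln(dT1/dT2)
= (25.4 - 30.8) / ln(25.4 / 30.8) = -5.4 / -0.192766 = 28.01

28.01 degC


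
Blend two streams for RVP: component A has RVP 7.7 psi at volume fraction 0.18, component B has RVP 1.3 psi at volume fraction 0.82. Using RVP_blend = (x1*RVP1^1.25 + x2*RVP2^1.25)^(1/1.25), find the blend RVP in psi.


Chevron index: RVP_blend = (sum xi*RVPi^1.25)^(1/1.25)
RVP^1.25 terms: 0.18 * 7.7^1.25 + 0.82 * 1.3^1.25 = 3.44706
RVP_blend = 3.44706^(1/1.25) = 2.691

2.691 psi


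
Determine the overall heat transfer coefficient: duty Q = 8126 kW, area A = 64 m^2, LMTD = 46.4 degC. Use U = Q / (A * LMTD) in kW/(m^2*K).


From Q = U*A*LMTD, U = Q / (A * LMTD)
U = 8126 / (64 * 46.4) = 8126 / 2969.6 = 2.736

2.736 kW/(m^2*K)


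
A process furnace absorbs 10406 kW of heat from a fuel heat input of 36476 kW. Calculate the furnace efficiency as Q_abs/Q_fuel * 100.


Furnace efficiency = Q_absorbed / Q_fuel * 100
= 10406 / 36476 * 100 = 28.53

28.53 %


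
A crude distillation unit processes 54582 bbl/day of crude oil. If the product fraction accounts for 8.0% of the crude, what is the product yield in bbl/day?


Crude throughput = 54582 bbl/day
Fraction yield = 8.0%
yield = throughput * fraction / 100
yield = 54582 * 8.0 / 100 = 4366.56

4366.56 bbl/day


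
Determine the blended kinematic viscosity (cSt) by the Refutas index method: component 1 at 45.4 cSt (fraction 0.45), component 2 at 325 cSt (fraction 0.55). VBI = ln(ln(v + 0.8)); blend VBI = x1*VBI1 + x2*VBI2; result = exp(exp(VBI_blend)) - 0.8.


Refutas method: VBN_i = 14.534*ln(ln(visc_i + 0.8)) + 10.975, blended linearly by mass fraction; since VBN is linear in VBI_i = ln(ln(visc_i + 0.8)) and the fractions sum to 1, blend VBI directly: visc = exp(exp(VBI_blend)) - 0.8
VBI_1 = ln(ln(45.4 + 0.8)) = 1.34364
VBI_2 = ln(ln(325 + 0.8)) = 1.75549
VBI_blend = 0.45 * 1.34364 + 0.55 * 1.75549 = 1.57016
visc_blend = exp(exp(1.57016)) - 0.8 = 121.6

121.6 cSt


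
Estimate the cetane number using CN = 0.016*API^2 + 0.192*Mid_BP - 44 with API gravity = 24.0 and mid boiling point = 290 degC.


CN = 0.016 * 24.0^2 + 0.192 * 290 - 44
CN = 9.216 + 55.68 - 44 = 20.896

20.896


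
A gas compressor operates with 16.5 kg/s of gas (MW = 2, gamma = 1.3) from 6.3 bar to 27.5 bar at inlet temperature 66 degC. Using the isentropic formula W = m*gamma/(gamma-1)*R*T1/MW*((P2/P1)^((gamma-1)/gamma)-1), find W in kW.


Isentropic work: W = m*(gamma/(gamma-1))*(R*T1/MW)*((P2/P1)^((gamma-1)/gamma) - 1)
T1 = 66 + 273.15 = 339.15 K
Pressure ratio = 27.5 / 6.3 = 4.36508
Exponent = (1.3 - 1)/1.3 = 0.230769
(P2/P1)^exp - 1 = 4.36508^0.230769 - 1 = 0.405045
W = 16.5 * 1.3 / 0.3 * 8.314 * 339.15 / 2 * 0.405045 = 40830

40830 kW


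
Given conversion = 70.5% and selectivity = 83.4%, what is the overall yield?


Overall yield = conversion (%) * selectivity (%) / 100
Conversion = 70.5%, Selectivity = 83.4%
Y = 70.5 * 83.4 / 100
= 58.797 %

58.797 %


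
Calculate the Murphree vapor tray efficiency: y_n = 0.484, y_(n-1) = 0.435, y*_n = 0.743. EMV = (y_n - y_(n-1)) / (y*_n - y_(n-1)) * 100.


Murphree vapor efficiency: EMV = (y_n - y_(n-1)) / (y*_n - y_(n-1)) * 100
EMV = (0.484 - 0.435) / (0.743 - 0.435) * 100 = 0.049 / 0.308 * 100 = 15.91

15.91 %


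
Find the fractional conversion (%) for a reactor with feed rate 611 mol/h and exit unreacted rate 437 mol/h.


X = (F_in - F_out) / F_in * 100
Moles reacted = 611 - 437 = 174
X = 174 / 611 * 100
= 0.2848 * 100
= 28.48 %

28.48 %


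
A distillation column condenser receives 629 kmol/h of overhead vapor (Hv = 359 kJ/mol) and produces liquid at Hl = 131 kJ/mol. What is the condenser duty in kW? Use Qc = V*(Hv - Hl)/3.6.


Qc = 629 * (359 - 131) / 3.6 = 629 * 228 / 3.6 = 39840

39840 kW


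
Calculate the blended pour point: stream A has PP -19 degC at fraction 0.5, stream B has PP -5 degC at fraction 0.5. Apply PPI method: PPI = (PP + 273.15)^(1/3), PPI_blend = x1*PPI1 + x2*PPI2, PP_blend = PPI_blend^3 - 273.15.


PPI_1 = (-19 + 273.15)^(1/3) = 6.334272
PPI_2 = (-5 + 273.15)^(1/3) = 6.448508
PPI_blend = 0.5 * 6.334272 + 0.5 * 6.448508 = 6.39139
PP_blend = 6.39139^3 - 273.15 = 261.0874 - 273.15 = -12.06

-12.06 degC


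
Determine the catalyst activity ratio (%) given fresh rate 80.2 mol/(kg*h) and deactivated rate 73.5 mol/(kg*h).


Activity (%) = (rate_used / rate_fresh) * 100
rate_used = 73.5, rate_fresh = 80.2
= (73.5 / 80.2) * 100
= 0.9165 * 100 = 91.65

91.65 %


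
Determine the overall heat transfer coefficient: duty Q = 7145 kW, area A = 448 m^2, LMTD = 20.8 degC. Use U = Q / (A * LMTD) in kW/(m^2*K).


From Q = U*A*LMTD, U = Q / (A * LMTD)
U = 7145 / (448 * 20.8) = 7145 / 9318.4 = 0.7668

0.7668 kW/(m^2*K)


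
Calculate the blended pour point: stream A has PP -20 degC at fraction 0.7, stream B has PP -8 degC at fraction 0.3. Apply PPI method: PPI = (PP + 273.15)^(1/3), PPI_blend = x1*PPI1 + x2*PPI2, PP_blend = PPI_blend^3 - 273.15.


PPI_1 = (-20 + 273.15)^(1/3) = 6.325953
PPI_2 = (-8 + 273.15)^(1/3) = 6.42437
PPI_blend = 0.7 * 6.325953 + 0.3 * 6.42437 = 6.355478
PP_blend = 6.355478^3 - 273.15 = 256.7111 - 273.15 = -16.44

-16.44 degC


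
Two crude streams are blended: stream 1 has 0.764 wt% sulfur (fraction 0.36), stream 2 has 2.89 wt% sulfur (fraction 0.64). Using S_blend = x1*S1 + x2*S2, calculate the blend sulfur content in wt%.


Linear sulfur blending: S_blend = x1*S1 + x2*S2
Contribution 1: 0.36 * 0.764 = 0.27504 wt%
Contribution 2: 0.64 * 2.89 = 1.8496 wt%
S_blend = 0.27504 + 1.8496 = 2.12464

2.12464 wt%


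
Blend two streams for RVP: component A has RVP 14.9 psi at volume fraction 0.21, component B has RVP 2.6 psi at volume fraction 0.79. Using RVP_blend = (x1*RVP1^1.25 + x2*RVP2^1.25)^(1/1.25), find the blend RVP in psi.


Chevron index: RVP_blend = (sum xi*RVPi^1.25)^(1/1.25)
RVP^1.25 terms: 0.21 * 14.9^1.25 + 0.79 * 2.6^1.25 = 8.75577
RVP_blend = 8.75577^(1/1.25) = 5.673

5.673 psi


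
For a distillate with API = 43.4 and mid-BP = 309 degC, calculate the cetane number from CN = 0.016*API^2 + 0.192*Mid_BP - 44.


CN = 0.016 * 43.4^2 + 0.192 * 309 - 44
CN = 30.13696 + 59.328 - 44 = 45.46496

45.46496


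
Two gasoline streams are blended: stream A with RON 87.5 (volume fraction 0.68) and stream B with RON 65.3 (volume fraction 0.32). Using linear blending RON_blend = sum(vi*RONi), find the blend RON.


Linear blending: RON_blend = sum(vi * RONi)
Contribution 1: 0.68 * 87.5 = 59.5
Contribution 2: 0.32 * 65.3 = 20.896
RON_blend = 59.5 + 20.896 = 80.396

80.396


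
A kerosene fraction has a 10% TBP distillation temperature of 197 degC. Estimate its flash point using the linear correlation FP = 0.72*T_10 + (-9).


FP = 0.72 * 197 + (-9) = 132.84

132.84 degC


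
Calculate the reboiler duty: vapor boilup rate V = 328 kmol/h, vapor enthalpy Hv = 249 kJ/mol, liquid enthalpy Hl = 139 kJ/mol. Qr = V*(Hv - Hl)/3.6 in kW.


Qr = 328 * (249 - 139) / 3.6 = 328 * 110 / 3.6 = 10020

10020 kW


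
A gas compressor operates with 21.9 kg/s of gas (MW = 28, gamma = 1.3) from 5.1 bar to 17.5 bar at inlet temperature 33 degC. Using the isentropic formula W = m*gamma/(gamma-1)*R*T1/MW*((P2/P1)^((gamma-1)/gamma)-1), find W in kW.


Isentropic work: W = m*(gamma/(gamma-1))*(R*T1/MW)*((P2/P1)^((gamma-1)/gamma) - 1)
T1 = 33 + 273.15 = 306.15 K
Pressure ratio = 17.5 / 5.1 = 3.43137
Exponent = (1.3 - 1)/1.3 = 0.230769
(P2/P1)^exp - 1 = 3.43137^0.230769 - 1 = 0.329136
W = 21.9 * 1.3 / 0.3 * 8.314 * 306.15 / 28 * 0.329136 = 2839

2839 kW


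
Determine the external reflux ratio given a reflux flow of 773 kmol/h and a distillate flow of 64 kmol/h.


Reflux ratio definition: R = L / D (liquid returned / distillate withdrawn)
L = 773 kmol/h, D = 64 kmol/h
R = 773 / 64 = 12.08

12.08


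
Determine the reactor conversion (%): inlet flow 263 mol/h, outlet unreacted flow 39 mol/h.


X = (F_in - F_out) / F_in * 100
Moles reacted = 263 - 39 = 224
X = 224 / 263 * 100
= 0.8517 * 100
= 85.17 %

85.17 %


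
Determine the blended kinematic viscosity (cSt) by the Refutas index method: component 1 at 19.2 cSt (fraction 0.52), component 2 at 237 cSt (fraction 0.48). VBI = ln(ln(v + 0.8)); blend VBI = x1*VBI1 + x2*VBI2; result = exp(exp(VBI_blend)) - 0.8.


Refutas method: VBN_i = 14.534*ln(ln(visc_i + 0.8)) + 10.975, blended linearly by mass fraction; since VBN is linear in VBI_i = ln(ln(visc_i + 0.8)) and the fractions sum to 1, blend VBI directly: visc = exp(exp(VBI_blend)) - 0.8
VBI_1 = ln(ln(19.2 + 0.8)) = 1.09719
VBI_2 = ln(ln(237 + 0.8)) = 1.69954
VBI_blend = 0.52 * 1.09719 + 0.48 * 1.69954 = 1.38632
visc_blend = exp(exp(1.38632)) - 0.8 = 53.80

53.80 cSt
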